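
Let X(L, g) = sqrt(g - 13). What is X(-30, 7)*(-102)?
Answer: -102*I*sqrt(6) ≈ -249.85*I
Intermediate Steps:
X(L, g) = sqrt(-13 + g)
X(-30, 7)*(-102) = sqrt(-13 + 7)*(-102) = sqrt(-6)*(-102) = (I*sqrt(6))*(-102) = -102*I*sqrt(6)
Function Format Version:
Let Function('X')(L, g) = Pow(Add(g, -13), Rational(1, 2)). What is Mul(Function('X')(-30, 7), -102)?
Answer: Mul(-102, I, Pow(6, Rational(1, 2))) ≈ Mul(-249.85, I)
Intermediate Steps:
Function('X')(L, g) = Pow(Add(-13, g), Rational(1, 2))
Mul(Function('X')(-30, 7), -102) = Mul(Pow(Add(-13, 7), Rational(1, 2)), -102) = Mul(Pow(-6, Rational(1, 2)), -102) = Mul(Mul(I, Pow(6, Rational(1, 2))), -102) = Mul(-102, I, Pow(6, Rational(1, 2)))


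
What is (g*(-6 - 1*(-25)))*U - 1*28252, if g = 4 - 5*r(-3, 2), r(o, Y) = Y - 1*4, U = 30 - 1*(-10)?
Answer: -17612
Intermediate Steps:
U = 40 (U = 30 + 10 = 40)
r(o, Y) = -4 + Y (r(o, Y) = Y - 4 = -4 + Y)
g = 14 (g = 4 - 5*(-4 + 2) = 4 - 5*(-2) = 4 + 10 = 14)
(g*(-6 - 1*(-25)))*U - 1*28252 = (14*(-6 - 1*(-25)))*40 - 1*28252 = (14*(-6 + 25))*40 - 28252 = (14*19)*40 - 28252 = 266*40 - 28252 = 10640 - 28252 = -17612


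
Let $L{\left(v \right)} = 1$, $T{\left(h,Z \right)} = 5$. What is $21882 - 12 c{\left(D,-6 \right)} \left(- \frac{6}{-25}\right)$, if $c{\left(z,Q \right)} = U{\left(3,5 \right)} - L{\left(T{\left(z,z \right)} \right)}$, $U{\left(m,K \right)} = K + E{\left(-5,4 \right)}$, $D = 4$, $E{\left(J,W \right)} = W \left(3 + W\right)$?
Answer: $\frac{544746}{25} \approx 21790.0$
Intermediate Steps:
$U{\left(m,K \right)} = 28 + K$ ($U{\left(m,K \right)} = K + 4 \left(3 + 4\right) = K + 4 \cdot 7 = K + 28 = 28 + K$)
$c{\left(z,Q \right)} = 32$ ($c{\left(z,Q \right)} = \left(28 + 5\right) - 1 = 33 - 1 = 32$)
$21882 - 12 c{\left(D,-6 \right)} \left(- \frac{6}{-25}\right) = 21882 - 12 \cdot 32 \left(- \frac{6}{-25}\right) = 21882 - 384 \left(\left(-6\right) \left(- \frac{1}{25}\right)\right) = 21882 - 384 \cdot \frac{6}{25} = 21882 - \frac{2304}{25} = \frac{544746}{25}$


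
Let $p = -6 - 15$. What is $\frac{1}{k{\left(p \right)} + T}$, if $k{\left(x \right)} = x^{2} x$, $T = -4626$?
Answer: $- \frac{1}{13887} \approx -7.201 \cdot 10^{-5}$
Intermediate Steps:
$p = -21$ ($p = -6 + \left(-19 + 4\right) = -6 - 15 = -21$)
$k{\left(x \right)} = x^{3}$
$\frac{1}{k{\left(p \right)} + T} = \frac{1}{\left(-21\right)^{3} - 4626} = \frac{1}{-9261 - 4626} = \frac{1}{-13887} = - \frac{1}{13887}$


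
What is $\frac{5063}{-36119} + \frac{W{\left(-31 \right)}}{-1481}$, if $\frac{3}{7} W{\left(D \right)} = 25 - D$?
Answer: $- \frac{36653557}{160476717} \approx -0.2284$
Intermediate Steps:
$W{\left(D \right)} = \frac{175}{3} - \frac{7 D}{3}$ ($W{\left(D \right)} = \frac{7 \left(25 - D\right)}{3} = \frac{175}{3} - \frac{7 D}{3}$)
$\frac{5063}{-36119} + \frac{W{\left(-31 \right)}}{-1481} = \frac{5063}{-36119} + \frac{\frac{175}{3} - - \frac{217}{3}}{-1481} = 5063 \left(- \frac{1}{36119}\right) + \left(\frac{175}{3} + \frac{217}{3}\right) \left(- \frac{1}{1481}\right) = - \frac{5063}{36119} + \frac{392}{3} \left(- \frac{1}{1481}\right) = - \frac{5063}{36119} - \frac{392}{4443} = - \frac{36653557}{160476717}$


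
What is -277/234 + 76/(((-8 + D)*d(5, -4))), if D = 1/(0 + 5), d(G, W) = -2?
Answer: 863/234 ≈ 3.6880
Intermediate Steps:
D = 1/5 ≈ 0.20000
-277/234 + 76/(((-8 + D)*d(5, -4))) = -277/234 + 76/(((-8 + 1/5)*(-2))) = -277*1/234 + 76/((-39/5*(-2))) = -277/234 + 76/(78/5) = -277/234 + 76*(5/78) = -277/234 + 190/39 = 863/234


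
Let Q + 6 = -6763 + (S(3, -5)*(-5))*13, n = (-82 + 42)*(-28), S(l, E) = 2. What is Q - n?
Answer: -8019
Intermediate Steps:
n = 1120 (n = -40*(-28) = 1120)
Q = -6899 (Q = -6 + (-6763 + (2*(-5))*13) = -6 + (-6763 - 10*13) = -6 + (-6763 - 130) = -6 - 6893 = -6899)
Q - n = -6899 - 1*1120 = -6899 - 1120 = -8019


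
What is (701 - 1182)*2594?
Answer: -1247714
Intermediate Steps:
(701 - 1182)*2594 = -481*2594 = -1247714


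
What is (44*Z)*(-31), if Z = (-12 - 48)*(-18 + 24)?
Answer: 491040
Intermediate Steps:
Z = -360 (Z = -60*6 = -360)
(44*Z)*(-31) = (44*(-360))*(-31) = -15840*(-31) = 491040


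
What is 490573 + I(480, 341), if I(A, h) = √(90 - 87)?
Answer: 490573 + √3 ≈ 4.9057e+5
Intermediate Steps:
I(A, h) = √3
490573 + I(480, 341) = 490573 + √3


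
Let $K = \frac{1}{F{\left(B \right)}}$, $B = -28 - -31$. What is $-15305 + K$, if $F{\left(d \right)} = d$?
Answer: $- \frac{45914}{3} \approx -15305.0$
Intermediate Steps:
$B = 3$ ($B = -28 + 31 = 3$)
$K = \frac{1}{3} \approx 0.33333$
$-15305 + K = -15305 + \frac{1}{3} = - \frac{45914}{3}$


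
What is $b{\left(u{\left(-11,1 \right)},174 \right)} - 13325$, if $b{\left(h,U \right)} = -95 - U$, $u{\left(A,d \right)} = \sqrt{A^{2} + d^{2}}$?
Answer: $-13594$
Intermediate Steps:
$b{\left(u{\left(-11,1 \right)},174 \right)} - 13325 = \left(-95 - 174\right) - 13325 = -269 - 13325 = -13594$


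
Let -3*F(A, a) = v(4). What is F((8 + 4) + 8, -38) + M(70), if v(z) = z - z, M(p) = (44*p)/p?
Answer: 44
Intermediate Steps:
M(p) = 44
v(z) = 0
F(A, a) = 0 (F(A, a) = -1/3*0 = 0)
F((8 + 4) + 8, -38) + M(70) = 0 + 44 = 44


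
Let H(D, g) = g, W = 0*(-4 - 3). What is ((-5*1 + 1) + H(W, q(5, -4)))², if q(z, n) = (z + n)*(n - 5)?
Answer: 169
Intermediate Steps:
q(z, n) = (-5 + n)*(n + z) (q(z, n) = (n + z)*(-5 + n) = (-5 + n)*(n + z))
W = 0 (W = 0*(-7) = 0)
((-5*1 + 1) + H(W, q(5, -4)))² = ((-5*1 + 1) + ((-4)² - 5*(-4) - 5*5 - 4*5))² = ((-5 + 1) + (16 + 20 - 25 - 20))² = (-4 - 9)² = (-13)² = 169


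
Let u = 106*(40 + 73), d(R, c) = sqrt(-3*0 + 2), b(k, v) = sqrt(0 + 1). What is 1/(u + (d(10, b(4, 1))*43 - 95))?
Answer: 11883/141201991 - 43*sqrt(2)/141201991 ≈ 8.3725e-5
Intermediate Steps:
b(k, v) = 1 (b(k, v) = sqrt(1) = 1)
d(R, c) = sqrt(2) (d(R, c) = sqrt(0 + 2) = sqrt(2))
u = 11978 (u = 106*113 = 11978)
1/(u + (d(10, b(4, 1))*43 - 95)) = 1/(11978 + (sqrt(2)*43 - 95)) = 1/(11978 + (43*sqrt(2) - 95)) = 1/(11978 + (-95 + 43*sqrt(2))) = 1/(11883 + 43*sqrt(2))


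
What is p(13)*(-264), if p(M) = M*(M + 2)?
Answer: -51480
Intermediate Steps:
p(M) = M*(2 + M)
p(13)*(-264) = (13*(2 + 13))*(-264) = (13*15)*(-264) = 195*(-264) = -51480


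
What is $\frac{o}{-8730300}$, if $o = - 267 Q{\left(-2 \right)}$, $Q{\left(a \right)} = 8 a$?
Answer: $- \frac{356}{727525} \approx -0.00048933$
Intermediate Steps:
$o = 4272$ ($o = - 267 \cdot 8 \left(-2\right) = \left(-267\right) \left(-16\right) = 4272$)
$\frac{o}{-8730300} = \frac{4272}{-8730300} = 4272 \left(- \frac{1}{8730300}\right) = - \frac{356}{727525}$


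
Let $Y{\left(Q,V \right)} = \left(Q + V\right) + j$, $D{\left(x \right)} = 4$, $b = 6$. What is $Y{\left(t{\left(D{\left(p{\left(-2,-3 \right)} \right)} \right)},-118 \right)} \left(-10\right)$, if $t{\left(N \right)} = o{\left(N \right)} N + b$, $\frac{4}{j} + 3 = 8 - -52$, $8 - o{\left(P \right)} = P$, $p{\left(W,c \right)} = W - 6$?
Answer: $\frac{54680}{57} \approx 959.3$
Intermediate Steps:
$p{\left(W,c \right)} = -6 + W$ ($p{\left(W,c \right)} = W - 6 = -6 + W$)
$o{\left(P \right)} = 8 - P$
$j = \frac{4}{57}$ ($j = \frac{4}{-3 + \left(8 - -52\right)} = \frac{4}{-3 + \left(8 + 52\right)} = \frac{4}{-3 + 60} = \frac{4}{57} \approx 0.070175$)
$t{\left(N \right)} = 6 + N \left(8 - N\right)$ ($t{\left(N \right)} = \left(8 - N\right) N + 6 = N \left(8 - N\right) + 6 = 6 + N \left(8 - N\right)$)
$Y{\left(Q,V \right)} = \frac{4}{57} + Q + V$ ($Y{\left(Q,V \right)} = \left(Q + V\right) + \frac{4}{57} = \frac{4}{57} + Q + V$)
$Y{\left(t{\left(D{\left(p{\left(-2,-3 \right)} \right)} \right)},-118 \right)} \left(-10\right) = \left(\frac{4}{57} - \left(-6 + 4 \left(-8 + 4\right)\right) - 118\right) \left(-10\right) = \left(\frac{4}{57} - \left(-6 + 4 \left(-4\right)\right) - 118\right) \left(-10\right) = \left(\frac{4}{57} + \left(6 + 16\right) - 118\right) \left(-10\right) = \left(\frac{4}{57} + 22 - 118\right) \left(-10\right) = \left(- \frac{5468}{57}\right) \left(-10\right) = \frac{54680}{57}$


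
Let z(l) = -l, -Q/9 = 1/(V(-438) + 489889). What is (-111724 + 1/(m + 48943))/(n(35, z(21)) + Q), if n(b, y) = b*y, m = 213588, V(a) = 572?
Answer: 1598413131585247/10515499633796 ≈ 152.01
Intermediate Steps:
Q = -3/163487 (Q = -9/(572 + 489889) = -9/490461 = -9*1/490461 = -3/163487 ≈ -1.8350e-5)
(-111724 + 1/(m + 48943))/(n(35, z(21)) + Q) = (-111724 + 1/(213588 + 48943))/(35*(-1*21) - 3/163487) = (-111724 + 1/262531)/(35*(-21) - 3/163487) = (-111724 + 1/262531)/(-735 - 3/163487) = -29331013443/(262531*(-120162948/163487)) = -29331013443/262531*(-163487/120162948) = 1598413131585247/10515499633796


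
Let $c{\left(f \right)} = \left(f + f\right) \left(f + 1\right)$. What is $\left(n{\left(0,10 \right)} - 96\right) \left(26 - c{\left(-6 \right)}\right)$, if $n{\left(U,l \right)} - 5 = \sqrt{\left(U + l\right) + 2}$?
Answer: $3094 - 68 \sqrt{3} \approx 2976.2$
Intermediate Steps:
$c{\left(f \right)} = 2 f \left(1 + f\right)$
$n{\left(U,l \right)} = 5 + \sqrt{2 + U + l}$ ($n{\left(U,l \right)} = 5 + \sqrt{\left(U + l\right) + 2} = 5 + \sqrt{2 + U + l}$)
$\left(n{\left(0,10 \right)} - 96\right) \left(26 - c{\left(-6 \right)}\right) = \left(\left(5 + \sqrt{2 + 0 + 10}\right) - 96\right) \left(26 - 2 \left(-6\right) \left(1 - 6\right)\right) = \left(\left(5 + \sqrt{12}\right) - 96\right) \left(26 - 2 \left(-6\right) \left(-5\right)\right) = \left(\left(5 + 2 \sqrt{3}\right) - 96\right) \left(26 - 60\right) = \left(-91 + 2 \sqrt{3}\right) \left(26 - 60\right) = \left(-91 + 2 \sqrt{3}\right) \left(-34\right) = 3094 - 68 \sqrt{3}$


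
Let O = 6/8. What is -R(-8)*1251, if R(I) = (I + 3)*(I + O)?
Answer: -181395/4 ≈ -45349.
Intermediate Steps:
O = ¾ (O = 6*(⅛) = ¾ ≈ 0.75000)
R(I) = (3 + I)*(¾ + I) (R(I) = (I + 3)*(I + ¾) = (3 + I)*(¾ + I))
-R(-8)*1251 = -(9/4 + (-8)² + (15/4)*(-8))*1251 = -(9/4 + 64 - 30)*1251 = -145*1251/4 = -1*181395/4 = -181395/4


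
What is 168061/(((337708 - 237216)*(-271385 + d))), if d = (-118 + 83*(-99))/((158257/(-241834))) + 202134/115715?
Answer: -3077652146074055/475982099097901002404 ≈ -6.4659e-6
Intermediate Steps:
d = 233277139739288/18312708755 (d = (-118 - 8217)/((158257*(-1/241834))) + 202134*(1/115715) = -8335/(-158257/241834) + 202134/115715 = -8335*(-241834/158257) + 202134/115715 = 2015686390/158257 + 202134/115715 = 233277139739288/18312708755 ≈ 12739.)
168061/(((337708 - 237216)*(-271385 + d))) = 168061/(((337708 - 237216)*(-271385 + 233277139739288/18312708755))) = 168061/((100492*(-4736517325736387/18312708755))) = 168061/(-475982099097901002404/18312708755) = 168061*(-18312708755/475982099097901002404) = -3077652146074055/475982099097901002404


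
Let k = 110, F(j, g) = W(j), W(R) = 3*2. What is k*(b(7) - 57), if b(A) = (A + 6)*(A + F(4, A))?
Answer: 12320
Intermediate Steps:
W(R) = 6
F(j, g) = 6
b(A) = (6 + A)**2 (b(A) = (A + 6)*(A + 6) = (6 + A)*(6 + A) = (6 + A)**2)
k*(b(7) - 57) = 110*((36 + 7**2 + 12*7) - 57) = 110*((36 + 49 + 84) - 57) = 110*(169 - 57) = 110*112 = 12320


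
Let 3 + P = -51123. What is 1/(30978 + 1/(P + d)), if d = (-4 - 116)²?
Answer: 36726/1137698027 ≈ 3.2281e-5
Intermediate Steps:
P = -51126 (P = -3 - 51123 = -51126)
d = 14400 (d = (-120)² = 14400)
1/(30978 + 1/(P + d)) = 1/(30978 + 1/(-51126 + 14400)) = 1/(30978 + 1/(-36726)) = 1/(30978 - 1/36726) = 1/(1137698027/36726) = 36726/1137698027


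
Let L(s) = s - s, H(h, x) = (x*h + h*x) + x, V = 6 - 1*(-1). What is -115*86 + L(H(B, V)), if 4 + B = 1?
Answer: -9890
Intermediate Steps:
B = -3 (B = -4 + 1 = -3)
V = 7 (V = 6 + 1 = 7)
H(h, x) = x + 2*h*x (H(h, x) = (h*x + h*x) + x = 2*h*x + x = x + 2*h*x)
L(s) = 0
-115*86 + L(H(B, V)) = -115*86 + 0 = -9890 + 0 = -9890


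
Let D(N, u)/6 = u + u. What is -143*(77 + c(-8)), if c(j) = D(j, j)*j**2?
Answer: 867581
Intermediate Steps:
D(N, u) = 12*u (D(N, u) = 6*(u + u) = 6*(2*u) = 12*u)
c(j) = 12*j**3 (c(j) = (12*j)*j**2 = 12*j**3)
-143*(77 + c(-8)) = -143*(77 + 12*(-8)**3) = -143*(77 + 12*(-512)) = -143*(77 - 6144) = -143*(-6067) = 867581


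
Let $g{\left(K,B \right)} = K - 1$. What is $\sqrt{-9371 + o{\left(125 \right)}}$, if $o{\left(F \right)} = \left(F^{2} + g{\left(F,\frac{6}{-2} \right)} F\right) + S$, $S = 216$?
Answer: $13 \sqrt{130} \approx 148.22$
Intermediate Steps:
$g{\left(K,B \right)} = -1 + K$
$o{\left(F \right)} = 216 + F^{2} + F \left(-1 + F\right)$ ($o{\left(F \right)} = \left(F^{2} + \left(-1 + F\right) F\right) + 216 = \left(F^{2} + F \left(-1 + F\right)\right) + 216 = 216 + F^{2} + F \left(-1 + F\right)$)
$\sqrt{-9371 + o{\left(125 \right)}} = \sqrt{-9371 + \left(216 - 125 + 2 \cdot 125^{2}\right)} = \sqrt{-9371 + \left(216 - 125 + 2 \cdot 15625\right)} = \sqrt{-9371 + \left(216 - 125 + 31250\right)} = \sqrt{-9371 + 31341} = \sqrt{21970} = 13 \sqrt{130}$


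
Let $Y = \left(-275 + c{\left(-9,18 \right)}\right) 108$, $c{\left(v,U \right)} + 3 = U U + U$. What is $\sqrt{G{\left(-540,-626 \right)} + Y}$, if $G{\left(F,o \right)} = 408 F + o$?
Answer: $i \sqrt{214034} \approx 462.64 i$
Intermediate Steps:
$G{\left(F,o \right)} = o + 408 F$
$c{\left(v,U \right)} = -3 + U + U^{2}$ ($c{\left(v,U \right)} = -3 + \left(U U + U\right) = -3 + \left(U^{2} + U\right) = -3 + \left(U + U^{2}\right) = -3 + U + U^{2}$)
$Y = 6912$ ($Y = \left(-275 + \left(-3 + 18 + 18^{2}\right)\right) 108 = \left(-275 + \left(-3 + 18 + 324\right)\right) 108 = \left(-275 + 339\right) 108 = 64 \cdot 108 = 6912$)
$\sqrt{G{\left(-540,-626 \right)} + Y} = \sqrt{\left(-626 + 408 \left(-540\right)\right) + 6912} = \sqrt{\left(-626 - 220320\right) + 6912} = \sqrt{-220946 + 6912} = \sqrt{-214034} = i \sqrt{214034}$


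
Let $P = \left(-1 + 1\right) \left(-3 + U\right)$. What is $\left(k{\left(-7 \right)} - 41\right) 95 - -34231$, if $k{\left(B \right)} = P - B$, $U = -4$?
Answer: $31001$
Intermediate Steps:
$P = 0$ ($P = \left(-1 + 1\right) \left(-3 - 4\right) = 0 \left(-7\right) = 0$)
$k{\left(B \right)} = - B$ ($k{\left(B \right)} = 0 - B = - B$)
$\left(k{\left(-7 \right)} - 41\right) 95 - -34231 = \left(\left(-1\right) \left(-7\right) - 41\right) 95 - -34231 = \left(7 - 41\right) 95 + 34231 = \left(-34\right) 95 + 34231 = -3230 + 34231 = 31001$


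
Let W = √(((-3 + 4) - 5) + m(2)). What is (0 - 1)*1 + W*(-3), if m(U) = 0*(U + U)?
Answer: -1 - 6*I ≈ -1.0 - 6.0*I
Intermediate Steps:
m(U) = 0 (m(U) = 0*(2*U) = 0)
W = 2*I (W = √(((-3 + 4) - 5) + 0) = √((1 - 5) + 0) = √(-4 + 0) = √(-4) = 2*I ≈ 2.0*I)
(0 - 1)*1 + W*(-3) = (0 - 1)*1 + (2*I)*(-3) = -1*1 - 6*I = -1 - 6*I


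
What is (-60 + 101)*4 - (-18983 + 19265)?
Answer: -118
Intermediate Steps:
(-60 + 101)*4 - (-18983 + 19265) = 41*4 - 1*282 = 164 - 282 = -118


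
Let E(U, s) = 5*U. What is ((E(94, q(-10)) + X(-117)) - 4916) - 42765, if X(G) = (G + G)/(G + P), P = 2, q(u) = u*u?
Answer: -5429031/115 ≈ -47209.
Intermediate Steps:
q(u) = u**2
X(G) = 2*G/(2 + G) (X(G) = (G + G)/(G + 2) = (2*G)/(2 + G) = 2*G/(2 + G))
((E(94, q(-10)) + X(-117)) - 4916) - 42765 = ((5*94 + 2*(-117)/(2 - 117)) - 4916) - 42765 = ((470 + 2*(-117)/(-115)) - 4916) - 42765 = ((470 + 2*(-117)*(-1/115)) - 4916) - 42765 = ((470 + 234/115) - 4916) - 42765 = (54284/115 - 4916) - 42765 = -511056/115 - 42765 = -5429031/115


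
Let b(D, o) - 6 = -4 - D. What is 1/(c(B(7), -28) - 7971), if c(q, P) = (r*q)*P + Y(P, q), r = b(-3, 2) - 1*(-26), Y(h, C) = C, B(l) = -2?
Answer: -1/6237 ≈ -0.00016033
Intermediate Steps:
b(D, o) = 2 - D (b(D, o) = 6 + (-4 - D) = 2 - D)
r = 31 (r = (2 - 1*(-3)) - 1*(-26) = (2 + 3) + 26 = 5 + 26 = 31)
c(q, P) = q + 31*P*q (c(q, P) = (31*q)*P + q = 31*P*q + q = q + 31*P*q)
1/(c(B(7), -28) - 7971) = 1/(-2*(1 + 31*(-28)) - 7971) = 1/(-2*(1 - 868) - 7971) = 1/(-2*(-867) - 7971) = 1/(1734 - 7971) = 1/(-6237) = -1/6237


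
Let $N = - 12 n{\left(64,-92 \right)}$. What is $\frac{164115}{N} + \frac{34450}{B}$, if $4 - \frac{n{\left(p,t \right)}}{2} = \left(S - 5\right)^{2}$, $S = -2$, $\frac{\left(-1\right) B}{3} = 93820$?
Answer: $\frac{5698099}{37528} \approx 151.84$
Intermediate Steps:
$B = -281460$ ($B = \left(-3\right) 93820 = -281460$)
$n{\left(p,t \right)} = -90$ ($n{\left(p,t \right)} = 8 - 2 \left(-2 - 5\right)^{2} = 8 - 2 \left(-7\right)^{2} = 8 - 98 = -90$)
$N = 1080$ ($N = \left(-12\right) \left(-90\right) = 1080$)
$\frac{164115}{N} + \frac{34450}{B} = \frac{164115}{1080} + \frac{34450}{-281460} = 164115 \cdot \frac{1}{1080} + 34450 \left(- \frac{1}{281460}\right) = \frac{3647}{24} - \frac{3445}{28146} = \frac{5698099}{37528}$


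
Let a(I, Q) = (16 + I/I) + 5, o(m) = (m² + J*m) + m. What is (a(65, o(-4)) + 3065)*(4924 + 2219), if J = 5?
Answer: 22050441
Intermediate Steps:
o(m) = m² + 6*m (o(m) = (m² + 5*m) + m = m² + 6*m)
a(I, Q) = 22 (a(I, Q) = (16 + 1) + 5 = 17 + 5 = 22)
(a(65, o(-4)) + 3065)*(4924 + 2219) = (22 + 3065)*(4924 + 2219) = 3087*7143 = 22050441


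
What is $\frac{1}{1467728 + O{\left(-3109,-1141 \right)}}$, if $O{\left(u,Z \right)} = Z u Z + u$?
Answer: $- \frac{1}{4046083410} \approx -2.4715 \cdot 10^{-10}$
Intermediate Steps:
$O{\left(u,Z \right)} = u + u Z^{2}$ ($O{\left(u,Z \right)} = u Z^{2} + u = u + u Z^{2}$)
$\frac{1}{1467728 + O{\left(-3109,-1141 \right)}} = \frac{1}{1467728 - 3109 \left(1 + \left(-1141\right)^{2}\right)} = \frac{1}{1467728 - 3109 \left(1 + 1301881\right)} = \frac{1}{1467728 - 4047551138} = \frac{1}{-4046083410} = - \frac{1}{4046083410}$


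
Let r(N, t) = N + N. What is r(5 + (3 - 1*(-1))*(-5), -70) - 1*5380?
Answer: -5410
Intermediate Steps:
r(N, t) = 2*N
r(5 + (3 - 1*(-1))*(-5), -70) - 1*5380 = 2*(5 + (3 - 1*(-1))*(-5)) - 1*5380 = 2*(5 + (3 + 1)*(-5)) - 5380 = 2*(5 + 4*(-5)) - 5380 = 2*(5 - 20) - 5380 = 2*(-15) - 5380 = -30 - 5380 = -5410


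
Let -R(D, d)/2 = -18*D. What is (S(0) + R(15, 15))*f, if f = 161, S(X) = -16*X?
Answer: 86940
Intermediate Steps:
R(D, d) = 36*D (R(D, d) = -(-36)*D = 36*D)
(S(0) + R(15, 15))*f = (-16*0 + 36*15)*161 = (0 + 540)*161 = 540*161 = 86940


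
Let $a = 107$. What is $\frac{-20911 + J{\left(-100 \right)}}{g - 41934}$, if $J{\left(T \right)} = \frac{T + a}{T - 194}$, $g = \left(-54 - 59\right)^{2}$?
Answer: $\frac{878263}{1224930} \approx 0.71699$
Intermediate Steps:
$g = 12769$ ($g = \left(-113\right)^{2} = 12769$)
$J{\left(T \right)} = \frac{107 + T}{-194 + T}$ ($J{\left(T \right)} = \frac{T + 107}{T - 194} = \frac{107 + T}{-194 + T}$)
$\frac{-20911 + J{\left(-100 \right)}}{g - 41934} = \frac{-20911 + \frac{107 - 100}{-194 - 100}}{12769 - 41934} = \frac{-20911 + \frac{1}{-294} \cdot 7}{-29165} = \left(-20911 - \frac{1}{42}\right) \left(- \frac{1}{29165}\right) = \left(- \frac{878263}{42}\right) \left(- \frac{1}{29165}\right) = \frac{878263}{1224930}$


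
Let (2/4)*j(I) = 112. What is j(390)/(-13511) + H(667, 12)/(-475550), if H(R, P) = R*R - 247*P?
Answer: -243094875/257006242 ≈ -0.94587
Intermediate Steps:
H(R, P) = R**2 - 247*P
j(I) = 224 (j(I) = 2*112 = 224)
j(390)/(-13511) + H(667, 12)/(-475550) = 224/(-13511) + (667**2 - 247*12)/(-475550) = 224*(-1/13511) + (444889 - 2964)*(-1/475550) = -224/13511 + 441925*(-1/475550) = -224/13511 - 17677/19022 = -243094875/257006242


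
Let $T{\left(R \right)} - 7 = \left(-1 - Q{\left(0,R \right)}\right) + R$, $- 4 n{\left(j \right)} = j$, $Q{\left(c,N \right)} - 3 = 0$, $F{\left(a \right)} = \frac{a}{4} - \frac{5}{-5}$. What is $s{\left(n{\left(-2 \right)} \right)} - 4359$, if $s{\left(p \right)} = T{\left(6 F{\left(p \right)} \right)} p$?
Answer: $- \frac{34833}{8} \approx -4354.1$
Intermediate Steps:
$F{\left(a \right)} = 1 + \frac{a}{4}$ ($F{\left(a \right)} = a \frac{1}{4} - -1 = \frac{a}{4} + 1 = 1 + \frac{a}{4}$)
$Q{\left(c,N \right)} = 3$ ($Q{\left(c,N \right)} = 3 + 0 = 3$)
$n{\left(j \right)} = - \frac{j}{4}$
$T{\left(R \right)} = 3 + R$ ($T{\left(R \right)} = 7 + \left(\left(-1 - 3\right) + R\right) = 7 + \left(-4 + R\right) = 3 + R$)
$s{\left(p \right)} = p \left(9 + \frac{3 p}{2}\right)$ ($s{\left(p \right)} = \left(3 + 6 \left(1 + \frac{p}{4}\right)\right) p = \left(3 + \left(6 + \frac{3 p}{2}\right)\right) p = \left(9 + \frac{3 p}{2}\right) p = p \left(9 + \frac{3 p}{2}\right)$)
$s{\left(n{\left(-2 \right)} \right)} - 4359 = \frac{3 \left(\left(- \frac{1}{4}\right) \left(-2\right)\right) \left(6 - - \frac{1}{2}\right)}{2} - 4359 = \frac{3}{2} \cdot \frac{1}{2} \left(6 + \frac{1}{2}\right) - 4359 = \frac{3}{2} \cdot \frac{1}{2} \cdot \frac{13}{2} - 4359 = \frac{39}{8} - 4359 = - \frac{34833}{8}$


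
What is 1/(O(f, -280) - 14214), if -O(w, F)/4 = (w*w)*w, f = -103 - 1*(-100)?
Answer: -1/14106 ≈ -7.0892e-5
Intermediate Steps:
f = -3 (f = -103 + 100 = -3)
O(w, F) = -4*w**3 (O(w, F) = -4*w*w*w = -4*w**2*w = -4*w**3)
1/(O(f, -280) - 14214) = 1/(-4*(-3)**3 - 14214) = 1/(-4*(-27) - 14214) = 1/(108 - 14214) = 1/(-14106) = -1/14106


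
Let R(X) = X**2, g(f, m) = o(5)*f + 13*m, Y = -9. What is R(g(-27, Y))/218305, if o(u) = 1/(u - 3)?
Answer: 68121/873220 ≈ 0.078011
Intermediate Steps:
o(u) = 1/(-3 + u)
g(f, m) = f/2 + 13*m (g(f, m) = f/(-3 + 5) + 13*m = f/2 + 13*m)
R(g(-27, Y))/218305 = ((1/2)*(-27) + 13*(-9))**2/218305 = (-27/2 - 117)**2*(1/218305) = (-261/2)**2*(1/218305) = (68121/4)*(1/218305) = 68121/873220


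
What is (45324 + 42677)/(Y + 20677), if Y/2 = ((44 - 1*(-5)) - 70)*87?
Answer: 88001/17023 ≈ 5.1695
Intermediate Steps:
Y = -3654 (Y = 2*(((44 - 1*(-5)) - 70)*87) = 2*(((44 + 5) - 70)*87) = 2*((49 - 70)*87) = 2*(-21*87) = 2*(-1827) = -3654)
(45324 + 42677)/(Y + 20677) = (45324 + 42677)/(-3654 + 20677) = 88001/17023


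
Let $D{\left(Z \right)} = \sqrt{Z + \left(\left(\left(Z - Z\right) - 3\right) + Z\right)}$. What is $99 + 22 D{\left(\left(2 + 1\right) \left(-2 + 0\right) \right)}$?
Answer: $99 + 22 i \sqrt{15} \approx 99.0 + 85.206 i$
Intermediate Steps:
$D{\left(Z \right)} = \sqrt{-3 + 2 Z}$ ($D{\left(Z \right)} = \sqrt{Z + \left(\left(0 - 3\right) + Z\right)} = \sqrt{Z + \left(-3 + Z\right)} = \sqrt{-3 + 2 Z}$)
$99 + 22 D{\left(\left(2 + 1\right) \left(-2 + 0\right) \right)} = 99 + 22 \sqrt{-3 + 2 \left(2 + 1\right) \left(-2 + 0\right)} = 99 + 22 \sqrt{-3 + 2 \cdot 3 \left(-2\right)} = 99 + 22 \sqrt{-3 + 2 \left(-6\right)} = 99 + 22 \sqrt{-3 - 12} = 99 + 22 \sqrt{-15} = 99 + 22 i \sqrt{15}$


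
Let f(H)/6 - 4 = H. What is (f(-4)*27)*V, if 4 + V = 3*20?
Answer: 0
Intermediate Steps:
f(H) = 24 + 6*H
V = 56 (V = -4 + 3*20 = -4 + 60 = 56)
(f(-4)*27)*V = ((24 + 6*(-4))*27)*56 = ((24 - 24)*27)*56 = (0*27)*56 = 0*56 = 0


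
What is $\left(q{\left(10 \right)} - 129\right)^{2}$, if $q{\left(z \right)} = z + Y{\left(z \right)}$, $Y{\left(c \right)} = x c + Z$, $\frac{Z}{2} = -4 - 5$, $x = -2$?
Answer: $24649$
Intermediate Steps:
$Z = -18$ ($Z = 2 \left(-4 - 5\right) = 2 \left(-9\right) = -18$)
$Y{\left(c \right)} = -18 - 2 c$ ($Y{\left(c \right)} = - 2 c - 18 = -18 - 2 c$)
$q{\left(z \right)} = -18 - z$ ($q{\left(z \right)} = z - \left(18 + 2 z\right) = -18 - z$)
$\left(q{\left(10 \right)} - 129\right)^{2} = \left(\left(-18 - 10\right) - 129\right)^{2} = \left(-28 - 129\right)^{2} = \left(-157\right)^{2} = 24649$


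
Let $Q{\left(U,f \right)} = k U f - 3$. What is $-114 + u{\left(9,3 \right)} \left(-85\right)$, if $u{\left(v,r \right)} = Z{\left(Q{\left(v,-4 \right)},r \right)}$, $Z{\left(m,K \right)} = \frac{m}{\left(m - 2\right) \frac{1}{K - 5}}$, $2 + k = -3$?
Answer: $\frac{2028}{35} \approx 57.943$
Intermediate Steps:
$k = -5$ ($k = -2 - 3 = -5$)
$Q{\left(U,f \right)} = -3 - 5 U f$ ($Q{\left(U,f \right)} = - 5 U f - 3 = -3 - 5 U f$)
$Z{\left(m,K \right)} = \frac{m \left(-5 + K\right)}{-2 + m}$ ($Z{\left(m,K \right)} = \frac{m}{\left(-2 + m\right) \frac{1}{-5 + K}} = \frac{m}{\frac{1}{-5 + K} \left(-2 + m\right)} = m \frac{-5 + K}{-2 + m} = \frac{m \left(-5 + K\right)}{-2 + m}$)
$u{\left(v,r \right)} = \frac{\left(-5 + r\right) \left(-3 + 20 v\right)}{-5 + 20 v}$ ($u{\left(v,r \right)} = \frac{\left(-3 - 5 v \left(-4\right)\right) \left(-5 + r\right)}{-2 - \left(3 + 5 v \left(-4\right)\right)} = \frac{\left(-3 + 20 v\right) \left(-5 + r\right)}{-2 + \left(-3 + 20 v\right)} = \frac{\left(-3 + 20 v\right) \left(-5 + r\right)}{-5 + 20 v} = \frac{\left(-5 + r\right) \left(-3 + 20 v\right)}{-5 + 20 v}$)
$-114 + u{\left(9,3 \right)} \left(-85\right) = -114 + \frac{\left(-5 + 3\right) \left(-3 + 20 \cdot 9\right)}{5 \left(-1 + 4 \cdot 9\right)} \left(-85\right) = -114 + \frac{1}{5} \frac{1}{-1 + 36} \left(-2\right) \left(-3 + 180\right) \left(-85\right) = -114 + \frac{1}{5} \cdot \frac{1}{35} \left(-2\right) 177 \left(-85\right) = -114 - - \frac{6018}{35} = -114 + \frac{6018}{35} = \frac{2028}{35}$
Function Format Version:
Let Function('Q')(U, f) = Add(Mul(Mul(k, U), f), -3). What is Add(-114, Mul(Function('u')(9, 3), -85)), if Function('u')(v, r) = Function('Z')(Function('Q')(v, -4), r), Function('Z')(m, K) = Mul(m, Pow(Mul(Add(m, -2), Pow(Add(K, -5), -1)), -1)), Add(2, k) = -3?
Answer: Rational(2028, 35) ≈ 57.943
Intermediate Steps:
k = -5 (k = Add(-2, -3) = -5)
Function('Q')(U, f) = Add(-3, Mul(-5, U, f)) (Function('Q')(U, f) = Add(Mul(Mul(-5, U), f), -3) = Add(Mul(-5, U, f), -3) = Add(-3, Mul(-5, U, f)))
Function('Z')(m, K) = Mul(m, Pow(Add(-2, m), -1), Add(-5, K)) (Function('Z')(m, K) = Mul(m, Pow(Mul(Add(-2, m), Pow(Add(-5, K), -1)), -1)) = Mul(m, Pow(Mul(Pow(Add(-5, K), -1), Add(-2, m)), -1)) = Mul(m, Mul(Pow(Add(-2, m), -1), Add(-5, K))) = Mul(m, Pow(Add(-2, m), -1), Add(-5, K)))
Function('u')(v, r) = Mul(Pow(Add(-5, Mul(20, v)), -1), Add(-5, r), Add(-3, Mul(20, v))) (Function('u')(v, r) = Mul(Add(-3, Mul(-5, v, -4)), Pow(Add(-2, Add(-3, Mul(-5, v, -4))), -1), Add(-5, r)) = Mul(Add(-3, Mul(20, v)), Pow(Add(-2, Add(-3, Mul(20, v))), -1), Add(-5, r)) = Mul(Add(-3, Mul(20, v)), Pow(Add(-5, Mul(20, v)), -1), Add(-5, r)) = Mul(Pow(Add(-5, Mul(20, v)), -1), Add(-5, r), Add(-3, Mul(20, v))))
Add(-114, Mul(Function('u')(9, 3), -85)) = Add(-114, Mul(Mul(Rational(1, 5), Pow(Add(-1, Mul(4, 9)), -1), Add(-5, 3), Add(-3, Mul(20, 9))), -85)) = Add(-114, Mul(Mul(Rational(1, 5), Pow(Add(-1, 36), -1), -2, Add(-3, 180)), -85)) = Add(-114, Mul(Mul(Rational(1, 5), Pow(35, -1), -2, 177), -85)) = Add(-114, Mul(Mul(Rational(1, 5), Rational(1, 35), -2, 177), -85)) = Add(-114, Mul(Rational(-354, 175), -85)) = Add(-114, Rational(6018, 35)) = Rational(2028, 35)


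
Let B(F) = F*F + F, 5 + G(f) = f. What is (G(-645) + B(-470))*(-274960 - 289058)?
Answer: -123959876040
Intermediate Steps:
G(f) = -5 + f
B(F) = F + F**2 (B(F) = F**2 + F = F + F**2)
(G(-645) + B(-470))*(-274960 - 289058) = ((-5 - 645) - 470*(1 - 470))*(-274960 - 289058) = (-650 - 470*(-469))*(-564018) = (-650 + 220430)*(-564018) = 219780*(-564018) = -123959876040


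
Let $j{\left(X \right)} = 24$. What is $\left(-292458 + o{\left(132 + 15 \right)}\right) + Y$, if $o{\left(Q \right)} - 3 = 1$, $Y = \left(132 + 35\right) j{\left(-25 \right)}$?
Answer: $-288446$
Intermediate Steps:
$Y = 4008$ ($Y = \left(132 + 35\right) 24 = 167 \cdot 24 = 4008$)
$o{\left(Q \right)} = 4$ ($o{\left(Q \right)} = 3 + 1 = 4$)
$\left(-292458 + o{\left(132 + 15 \right)}\right) + Y = \left(-292458 + 4\right) + 4008 = -292454 + 4008 = -288446$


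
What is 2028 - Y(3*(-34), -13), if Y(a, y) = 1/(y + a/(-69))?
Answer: 537443/265 ≈ 2028.1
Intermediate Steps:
Y(a, y) = 1/(y - a/69) (Y(a, y) = 1/(y + a*(-1/69)) = 1/(y - a/69))
2028 - Y(3*(-34), -13) = 2028 - 69/(-3*(-34) + 69*(-13)) = 2028 - 69/(-1*(-102) - 897) = 2028 - 69/(102 - 897) = 2028 - 69/(-795) = 2028 - 69*(-1)/795 = 2028 - 1*(-23/265) = 2028 + 23/265 = 537443/265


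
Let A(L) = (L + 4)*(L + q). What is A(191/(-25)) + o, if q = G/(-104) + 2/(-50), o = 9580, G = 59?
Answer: 48050101/5000 ≈ 9610.0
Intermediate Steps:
q = -1579/2600 (q = 59/(-104) + 2/(-50) = 59*(-1/104) + 2*(-1/50) = -59/104 - 1/25 = -1579/2600 ≈ -0.60731)
A(L) = (4 + L)*(-1579/2600 + L) (A(L) = (L + 4)*(L - 1579/2600) = (4 + L)*(-1579/2600 + L))
A(191/(-25)) + o = (-1579/650 + (191/(-25))² + 8821*(191/(-25))/2600) + 9580 = (-1579/650 + (191*(-1/25))² + 8821*(191*(-1/25))/2600) + 9580 = (-1579/650 + (-191/25)² + (8821/2600)*(-191/25)) + 9580 = (-1579/650 + 36481/625 - 1684811/65000) + 9580 = 150101/5000 + 9580 = 48050101/5000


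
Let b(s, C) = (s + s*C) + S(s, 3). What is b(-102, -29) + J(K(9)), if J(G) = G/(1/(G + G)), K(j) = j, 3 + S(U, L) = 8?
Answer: 3023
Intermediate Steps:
S(U, L) = 5 (S(U, L) = -3 + 8 = 5)
b(s, C) = 5 + s + C*s (b(s, C) = (s + s*C) + 5 = (s + C*s) + 5 = 5 + s + C*s)
J(G) = 2*G**2 (J(G) = G/(1/(2*G)) = G/((1/(2*G))) = G*(2*G) = 2*G**2)
b(-102, -29) + J(K(9)) = (5 - 102 - 29*(-102)) + 2*9**2 = (5 - 102 + 2958) + 2*81 = 2861 + 162 = 3023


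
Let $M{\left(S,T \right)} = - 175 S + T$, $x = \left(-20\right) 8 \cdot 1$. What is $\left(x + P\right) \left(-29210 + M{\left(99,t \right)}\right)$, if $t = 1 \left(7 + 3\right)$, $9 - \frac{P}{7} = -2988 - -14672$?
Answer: $3809699625$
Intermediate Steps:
$P = -81725$ ($P = 63 - 7 \left(-2988 - -14672\right) = 63 - 7 \left(-2988 + 14672\right) = 63 - 81788 = -81725$)
$x = -160$ ($x = \left(-160\right) 1 = -160$)
$t = 10$ ($t = 1 \cdot 10 = 10$)
$M{\left(S,T \right)} = T - 175 S$
$\left(x + P\right) \left(-29210 + M{\left(99,t \right)}\right) = \left(-160 - 81725\right) \left(-29210 + \left(10 - 17325\right)\right) = - 81885 \left(-29210 + \left(10 - 17325\right)\right) = - 81885 \left(-29210 - 17315\right) = \left(-81885\right) \left(-46525\right) = 3809699625$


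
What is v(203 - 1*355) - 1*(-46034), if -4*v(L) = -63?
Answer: 184199/4 ≈ 46050.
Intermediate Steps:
v(L) = 63/4 (v(L) = -¼*(-63) = 63/4)
v(203 - 1*355) - 1*(-46034) = 63/4 - 1*(-46034) = 63/4 + 46034 = 184199/4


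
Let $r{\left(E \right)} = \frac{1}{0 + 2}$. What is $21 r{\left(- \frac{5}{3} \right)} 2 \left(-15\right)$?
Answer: $-315$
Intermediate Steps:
$r{\left(E \right)} = \frac{1}{2}$
$21 r{\left(- \frac{5}{3} \right)} 2 \left(-15\right) = 21 \cdot \frac{1}{2} \cdot 2 \left(-15\right) = 21 \cdot 1 \left(-15\right) = 21 \left(-15\right) = -315$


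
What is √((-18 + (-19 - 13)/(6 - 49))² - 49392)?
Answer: 14*I*√463139/43 ≈ 221.57*I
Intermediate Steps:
√((-18 + (-19 - 13)/(6 - 49))² - 49392) = √((-18 - 32/(-43))² - 49392) = √((-18 - 32*(-1/43))² - 49392) = √((-18 + 32/43)² - 49392) = √((-742/43)² - 49392) = √(550564/1849 - 49392) = √(-90775244/1849) = 14*I*√463139/43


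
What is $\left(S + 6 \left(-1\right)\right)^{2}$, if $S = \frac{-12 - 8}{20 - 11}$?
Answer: $\frac{5476}{81} \approx 67.605$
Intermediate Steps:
$S = - \frac{20}{9} \approx -2.2222$
$\left(S + 6 \left(-1\right)\right)^{2} = \left(- \frac{20}{9} + 6 \left(-1\right)\right)^{2} = \left(- \frac{20}{9} - 6\right)^{2} = \left(- \frac{74}{9}\right)^{2} = \frac{5476}{81}$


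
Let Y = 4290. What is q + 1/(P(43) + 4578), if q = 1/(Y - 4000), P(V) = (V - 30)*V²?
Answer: 5781/1659670 ≈ 0.0034832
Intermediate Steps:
P(V) = V²*(-30 + V) (P(V) = (-30 + V)*V² = V²*(-30 + V))
q = 1/290 (q = 1/(4290 - 4000) = 1/290 ≈ 0.0034483)
q + 1/(P(43) + 4578) = 1/290 + 1/(43²*(-30 + 43) + 4578) = 1/290 + 1/(1849*13 + 4578) = 1/290 + 1/(24037 + 4578) = 1/290 + 1/28615 = 5781/1659670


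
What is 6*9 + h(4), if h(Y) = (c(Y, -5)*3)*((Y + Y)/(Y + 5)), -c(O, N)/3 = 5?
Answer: 14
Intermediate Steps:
c(O, N) = -15 (c(O, N) = -3*5 = -15)
h(Y) = -90*Y/(5 + Y) (h(Y) = (-15*3)*((Y + Y)/(Y + 5)) = -45*2*Y/(5 + Y) = -90*Y/(5 + Y))
6*9 + h(4) = 6*9 - 90*4/(5 + 4) = 54 - 90*4/9 = 54 - 90*4*⅑ = 54 - 40 = 14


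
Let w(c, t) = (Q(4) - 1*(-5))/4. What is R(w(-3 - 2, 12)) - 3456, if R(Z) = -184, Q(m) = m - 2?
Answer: -3640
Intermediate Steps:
Q(m) = -2 + m
w(c, t) = 7/4 (w(c, t) = ((-2 + 4) - 1*(-5))/4 = (2 + 5)*(1/4) = 7*(1/4) = 7/4)
R(w(-3 - 2, 12)) - 3456 = -184 - 3456 = -3640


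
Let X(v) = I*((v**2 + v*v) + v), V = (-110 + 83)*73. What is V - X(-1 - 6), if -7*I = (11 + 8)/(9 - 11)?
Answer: -4189/2 ≈ -2094.5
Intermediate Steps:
I = 19/14 (I = -(11 + 8)/(7*(9 - 11)) = -19/(7*(-2)) = -19*(-1)/(7*2) = -1/7*(-19/2) = 19/14 ≈ 1.3571)
V = -1971 (V = -27*73 = -1971)
X(v) = 19*v**2/7 + 19*v/14 (X(v) = 19*((v**2 + v*v) + v)/14 = 19*((v**2 + v**2) + v)/14 = 19*(2*v**2 + v)/14 = 19*(v + 2*v**2)/14 = 19*v**2/7 + 19*v/14)
V - X(-1 - 6) = -1971 - 19*(-1 - 6)*(1 + 2*(-1 - 6))/14 = -1971 - 19*(-7)*(1 + 2*(-7))/14 = -1971 - 19*(-7)*(1 - 14)/14 = -1971 - 19*(-7)*(-13)/14 = -1971 - 1*247/2 = -1971 - 247/2 = -4189/2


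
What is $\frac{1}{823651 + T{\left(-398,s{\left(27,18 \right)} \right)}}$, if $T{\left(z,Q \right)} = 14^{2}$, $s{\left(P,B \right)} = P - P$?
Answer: $\frac{1}{823847} \approx 1.2138 \cdot 10^{-6}$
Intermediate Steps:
$s{\left(P,B \right)} = 0$
$T{\left(z,Q \right)} = 196$
$\frac{1}{823651 + T{\left(-398,s{\left(27,18 \right)} \right)}} = \frac{1}{823651 + 196} = \frac{1}{823847}$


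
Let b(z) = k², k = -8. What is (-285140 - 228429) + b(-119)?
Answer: -513505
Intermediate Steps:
b(z) = 64 (b(z) = (-8)² = 64)
(-285140 - 228429) + b(-119) = (-285140 - 228429) + 64 = -513569 + 64 = -513505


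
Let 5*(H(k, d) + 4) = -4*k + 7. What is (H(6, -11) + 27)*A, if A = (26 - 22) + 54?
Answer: 5684/5 ≈ 1136.8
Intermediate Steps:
H(k, d) = -13/5 - 4*k/5 (H(k, d) = -4 + (-4*k + 7)/5 = -4 + (7 - 4*k)/5 = -4 + (7/5 - 4*k/5) = -13/5 - 4*k/5)
A = 58 (A = 4 + 54 = 58)
(H(6, -11) + 27)*A = ((-13/5 - 4/5*6) + 27)*58 = ((-13/5 - 24/5) + 27)*58 = (-37/5 + 27)*58 = (98/5)*58 = 5684/5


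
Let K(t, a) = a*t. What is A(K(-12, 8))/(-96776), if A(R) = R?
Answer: 12/12097 ≈ 0.00099198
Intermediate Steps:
A(K(-12, 8))/(-96776) = (8*(-12))/(-96776) = -96*(-1/96776) = 12/12097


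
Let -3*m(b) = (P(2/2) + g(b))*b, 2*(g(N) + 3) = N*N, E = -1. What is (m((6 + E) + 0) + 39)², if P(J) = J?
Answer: 1849/4 ≈ 462.25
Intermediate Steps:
g(N) = -3 + N²/2 (g(N) = -3 + (N*N)/2 = -3 + N²/2)
m(b) = -b*(-2 + b²/2)/3 (m(b) = -(2/2 + (-3 + b²/2))*b/3 = -(2*(½) + (-3 + b²/2))*b/3 = -(1 + (-3 + b²/2))*b/3 = -(-2 + b²/2)*b/3 = -b*(-2 + b²/2)/3)
(m((6 + E) + 0) + 39)² = (((6 - 1) + 0)*(4 - ((6 - 1) + 0)²)/6 + 39)² = ((5 + 0)*(4 - (5 + 0)²)/6 + 39)² = ((⅙)*5*(4 - 1*5²) + 39)² = ((⅙)*5*(4 - 1*25) + 39)² = ((⅙)*5*(4 - 25) + 39)² = ((⅙)*5*(-21) + 39)² = (-35/2 + 39)² = (43/2)² = 1849/4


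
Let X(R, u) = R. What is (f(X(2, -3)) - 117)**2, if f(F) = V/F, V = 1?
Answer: 54289/4 ≈ 13572.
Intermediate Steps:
f(F) = 1/F
(f(X(2, -3)) - 117)**2 = (1/2 - 117)**2 = (-233/2)**2 = 54289/4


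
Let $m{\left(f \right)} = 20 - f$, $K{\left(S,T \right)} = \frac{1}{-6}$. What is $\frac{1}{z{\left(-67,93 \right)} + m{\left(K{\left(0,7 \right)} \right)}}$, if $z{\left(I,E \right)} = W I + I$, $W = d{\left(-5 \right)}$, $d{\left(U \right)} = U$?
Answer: $\frac{6}{1729} \approx 0.0034702$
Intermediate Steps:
$W = -5$
$K{\left(S,T \right)} = - \frac{1}{6}$
$z{\left(I,E \right)} = - 4 I$ ($z{\left(I,E \right)} = - 5 I + I = - 4 I$)
$\frac{1}{z{\left(-67,93 \right)} + m{\left(K{\left(0,7 \right)} \right)}} = \frac{1}{\left(-4\right) \left(-67\right) + \left(20 - - \frac{1}{6}\right)} = \frac{1}{268 + \left(20 + \frac{1}{6}\right)} = \frac{1}{268 + \frac{121}{6}} = \frac{1}{\frac{1729}{6}} = \frac{6}{1729}$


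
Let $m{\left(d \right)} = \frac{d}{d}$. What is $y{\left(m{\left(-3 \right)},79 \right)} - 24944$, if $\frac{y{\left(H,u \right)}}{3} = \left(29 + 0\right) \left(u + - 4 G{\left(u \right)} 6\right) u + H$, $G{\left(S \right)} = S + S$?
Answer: $-25544390$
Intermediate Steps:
$G{\left(S \right)} = 2 S$
$m{\left(d \right)} = 1$
$y{\left(H,u \right)} = - 4089 u^{2} + 3 H$ ($y{\left(H,u \right)} = 3 \left(\left(29 + 0\right) \left(u + - 4 \cdot 2 u 6\right) u + H\right) = 3 \left(29 \left(u + - 8 u 6\right) u + H\right) = 3 \left(29 \left(u - 48 u\right) u + H\right) = 3 \left(29 \left(- 47 u\right) u + H\right) = 3 \left(- 1363 u u + H\right) = 3 \left(- 1363 u^{2} + H\right) = 3 \left(H - 1363 u^{2}\right) = - 4089 u^{2} + 3 H$)
$y{\left(m{\left(-3 \right)},79 \right)} - 24944 = \left(- 4089 \cdot 79^{2} + 3 \cdot 1\right) - 24944 = \left(\left(-4089\right) 6241 + 3\right) - 24944 = \left(-25519449 + 3\right) - 24944 = -25519446 - 24944 = -25544390$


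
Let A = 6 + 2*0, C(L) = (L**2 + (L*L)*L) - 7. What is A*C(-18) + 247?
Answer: -32843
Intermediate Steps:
C(L) = -7 + L**2 + L**3 (C(L) = (L**2 + L**2*L) - 7 = (L**2 + L**3) - 7 = -7 + L**2 + L**3)
A = 6 (A = 6 + 0 = 6)
A*C(-18) + 247 = 6*(-7 + (-18)**2 + (-18)**3) + 247 = 6*(-7 + 324 - 5832) + 247 = 6*(-5515) + 247 = -33090 + 247 = -32843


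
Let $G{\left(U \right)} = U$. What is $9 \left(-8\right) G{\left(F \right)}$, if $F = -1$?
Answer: $72$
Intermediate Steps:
$9 \left(-8\right) G{\left(F \right)} = 9 \left(-8\right) \left(-1\right) = \left(-72\right) \left(-1\right) = 72$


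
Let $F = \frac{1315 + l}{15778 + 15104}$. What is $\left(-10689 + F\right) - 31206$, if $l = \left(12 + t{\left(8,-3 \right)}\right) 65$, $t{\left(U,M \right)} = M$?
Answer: $- \frac{646899745}{15441} \approx -41895.0$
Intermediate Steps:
$l = 585$ ($l = \left(12 - 3\right) 65 = 9 \cdot 65 = 585$)
$F = \frac{950}{15441}$ ($F = \frac{1315 + 585}{15778 + 15104} = \frac{1900}{30882} = 1900 \cdot \frac{1}{30882} = \frac{950}{15441} \approx 0.061525$)
$\left(-10689 + F\right) - 31206 = \left(-10689 + \frac{950}{15441}\right) - 31206 = - \frac{165047899}{15441} - 31206 = - \frac{646899745}{15441}$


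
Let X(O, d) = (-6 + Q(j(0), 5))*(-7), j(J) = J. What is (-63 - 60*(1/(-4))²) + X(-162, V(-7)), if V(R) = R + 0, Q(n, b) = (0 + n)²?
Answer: -99/4 ≈ -24.750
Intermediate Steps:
Q(n, b) = n²
V(R) = R
X(O, d) = 42 (X(O, d) = (-6 + 0²)*(-7) = (-6 + 0)*(-7) = -6*(-7) = 42)
(-63 - 60*(1/(-4))²) + X(-162, V(-7)) = (-63 - 60*(1/(-4))²) + 42 = (-63 - 60*(1*(-¼))²) + 42 = (-63 - 60*(-¼)²) + 42 = (-63 - 60*1/16) + 42 = (-63 - 15/4) + 42 = -267/4 + 42 = -99/4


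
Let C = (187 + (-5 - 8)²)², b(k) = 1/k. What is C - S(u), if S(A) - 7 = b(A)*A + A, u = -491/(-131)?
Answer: 16600877/131 ≈ 1.2672e+5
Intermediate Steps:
C = 126736 (C = (187 + (-13)²)² = (187 + 169)² = 356² = 126736)
u = 491/131 (u = -491*(-1/131) = 491/131 ≈ 3.7481)
S(A) = 8 + A (S(A) = 7 + (A/A + A) = 7 + (1 + A) = 8 + A)
C - S(u) = 126736 - (8 + 491/131) = 126736 - 1*1539/131 = 126736 - 1539/131 = 16600877/131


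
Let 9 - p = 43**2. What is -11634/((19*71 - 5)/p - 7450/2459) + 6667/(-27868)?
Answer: 45838210363909/14816105804 ≈ 3093.8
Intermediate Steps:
p = -1840 (p = 9 - 1*43**2 = 9 - 1*1849 = 9 - 1849 = -1840)
-11634/((19*71 - 5)/p - 7450/2459) + 6667/(-27868) = -11634/((19*71 - 5)/(-1840) - 7450/2459) + 6667/(-27868) = -11634/((1349 - 5)*(-1/1840) - 7450*1/2459) + 6667*(-1/27868) = -11634/(1344*(-1/1840) - 7450/2459) - 6667/27868 = -11634/(-84/115 - 7450/2459) - 6667/27868 = -11634/(-1063306/282785) - 6667/27868 = -11634*(-282785/1063306) - 6667/27868 = 1644960345/531653 - 6667/27868 = 45838210363909/14816105804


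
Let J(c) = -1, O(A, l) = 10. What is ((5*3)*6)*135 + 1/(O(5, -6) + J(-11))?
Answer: 109351/9 ≈ 12150.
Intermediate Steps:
((5*3)*6)*135 + 1/(O(5, -6) + J(-11)) = ((5*3)*6)*135 + 1/(10 - 1) = (15*6)*135 + 1/9 = 90*135 + ⅑ = 12150 + ⅑ = 109351/9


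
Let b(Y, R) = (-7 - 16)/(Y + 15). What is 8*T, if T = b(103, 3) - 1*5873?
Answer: -2772148/59 ≈ -46986.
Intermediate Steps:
b(Y, R) = -23/(15 + Y)
T = -693037/118 (T = -23/(15 + 103) - 1*5873 = -23/118 - 5873 = -693037/118 ≈ -5873.2)
8*T = 8*(-693037/118) = -2772148/59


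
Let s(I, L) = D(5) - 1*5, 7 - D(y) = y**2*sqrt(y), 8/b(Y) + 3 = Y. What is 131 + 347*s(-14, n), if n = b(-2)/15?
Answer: 825 - 8675*sqrt(5) ≈ -18573.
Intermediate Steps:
b(Y) = 8/(-3 + Y)
D(y) = 7 - y**(5/2) (D(y) = 7 - y**2*sqrt(y) = 7 - y**(5/2))
n = -8/75 (n = (8/(-3 - 2))/15 = (8/(-5))*(1/15) = (8*(-1/5))*(1/15) = -8/5*1/15 = -8/75 ≈ -0.10667)
s(I, L) = 2 - 25*sqrt(5) (s(I, L) = (7 - 5**(5/2)) - 1*5 = (7 - 25*sqrt(5)) - 5 = 2 - 25*sqrt(5))
131 + 347*s(-14, n) = 131 + 347*(2 - 25*sqrt(5)) = 131 + (694 - 8675*sqrt(5)) = 825 - 8675*sqrt(5)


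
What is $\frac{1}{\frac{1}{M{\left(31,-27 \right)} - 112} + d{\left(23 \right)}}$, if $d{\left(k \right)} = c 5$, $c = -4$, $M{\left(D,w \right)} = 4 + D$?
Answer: $- \frac{77}{1541} \approx -0.049968$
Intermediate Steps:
$d{\left(k \right)} = -20$ ($d{\left(k \right)} = \left(-4\right) 5 = -20$)
$\frac{1}{\frac{1}{M{\left(31,-27 \right)} - 112} + d{\left(23 \right)}} = \frac{1}{\frac{1}{\left(4 + 31\right) - 112} - 20} = \frac{1}{\frac{1}{35 - 112} - 20} = \frac{1}{\frac{1}{-77} - 20} = \frac{1}{- \frac{1}{77} - 20} = \frac{1}{- \frac{1541}{77}} = - \frac{77}{1541}$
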